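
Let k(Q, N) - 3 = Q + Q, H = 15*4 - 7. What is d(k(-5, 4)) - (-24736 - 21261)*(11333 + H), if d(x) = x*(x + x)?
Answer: 523721940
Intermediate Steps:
H = 53 (H = 60 - 7 = 53)
k(Q, N) = 3 + 2*Q (k(Q, N) = 3 + (Q + Q) = 3 + 2*Q)
d(x) = 2*x² (d(x) = x*(2*x) = 2*x²)
d(k(-5, 4)) - (-24736 - 21261)*(11333 + H) = 2*(3 + 2*(-5))² - (-24736 - 21261)*(11333 + 53) = 2*(3 - 10)² - (-45997)*11386 = 2*(-7)² - 1*(-523721842) = 2*49 + 523721842 = 98 + 523721842 = 523721940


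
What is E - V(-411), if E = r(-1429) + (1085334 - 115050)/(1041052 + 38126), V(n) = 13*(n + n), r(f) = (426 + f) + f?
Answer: 1484750916/179863 ≈ 8254.9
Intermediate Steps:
r(f) = 426 + 2*f
V(n) = 26*n (V(n) = 13*(2*n) = 26*n)
E = -437265102/179863 (E = (426 + 2*(-1429)) + (1085334 - 115050)/(1041052 + 38126) = (426 - 2858) + 970284/1079178 = -2432 + 970284*(1/1079178) = -2432 + 161714/179863 = -437265102/179863 ≈ -2431.1)
E - V(-411) = -437265102/179863 - 26*(-411) = -437265102/179863 - 1*(-10686) = -437265102/179863 + 10686 = 1484750916/179863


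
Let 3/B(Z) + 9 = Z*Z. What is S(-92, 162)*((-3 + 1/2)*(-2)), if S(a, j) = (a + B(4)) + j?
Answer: 2465/7 ≈ 352.14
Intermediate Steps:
B(Z) = 3/(-9 + Z²) (B(Z) = 3/(-9 + Z*Z) = 3/(-9 + Z²))
S(a, j) = 3/7 + a + j (S(a, j) = (a + 3/(-9 + 4²)) + j = (a + 3/(-9 + 16)) + j = (a + 3/7) + j = (3/7 + a) + j = 3/7 + a + j)
S(-92, 162)*((-3 + 1/2)*(-2)) = (3/7 - 92 + 162)*((-3 + 1/2)*(-2)) = 493*((-3 + ½)*(-2))/7 = 493*(-5/2*(-2))/7 = (493/7)*5 = 2465/7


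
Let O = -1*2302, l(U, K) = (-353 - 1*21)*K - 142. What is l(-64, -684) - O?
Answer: 257976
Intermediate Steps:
l(U, K) = -142 - 374*K (l(U, K) = (-353 - 21)*K - 142 = -374*K - 142 = -142 - 374*K)
O = -2302
l(-64, -684) - O = (-142 - 374*(-684)) - 1*(-2302) = (-142 + 255816) + 2302 = 255674 + 2302 = 257976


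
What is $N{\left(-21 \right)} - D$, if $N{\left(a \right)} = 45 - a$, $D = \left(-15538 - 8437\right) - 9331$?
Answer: $33372$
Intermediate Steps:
$D = -33306$ ($D = -23975 - 9331 = -33306$)
$N{\left(-21 \right)} - D = \left(45 - -21\right) - -33306 = \left(45 + 21\right) + 33306 = 66 + 33306 = 33372$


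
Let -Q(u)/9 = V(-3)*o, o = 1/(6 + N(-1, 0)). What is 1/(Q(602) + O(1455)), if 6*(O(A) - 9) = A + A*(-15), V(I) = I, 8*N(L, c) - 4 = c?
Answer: -13/43964 ≈ -0.00029570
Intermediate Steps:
N(L, c) = ½ + c/8
o = 2/13 (o = 1/(6 + (½ + (⅛)*0)) = 1/(6 + (½ + 0)) = 1/(6 + ½) = 1/(13/2) = 2/13 ≈ 0.15385)
O(A) = 9 - 7*A/3 (O(A) = 9 + (A + A*(-15))/6 = 9 + (A - 15*A)/6 = 9 + (-14*A)/6 = 9 - 7*A/3)
Q(u) = 54/13 (Q(u) = -(-27)*2/13 = -9*(-6/13) = 54/13)
1/(Q(602) + O(1455)) = 1/(54/13 + (9 - 7/3*1455)) = 1/(54/13 + (9 - 3395)) = 1/(54/13 - 3386) = 1/(-43964/13) = -13/43964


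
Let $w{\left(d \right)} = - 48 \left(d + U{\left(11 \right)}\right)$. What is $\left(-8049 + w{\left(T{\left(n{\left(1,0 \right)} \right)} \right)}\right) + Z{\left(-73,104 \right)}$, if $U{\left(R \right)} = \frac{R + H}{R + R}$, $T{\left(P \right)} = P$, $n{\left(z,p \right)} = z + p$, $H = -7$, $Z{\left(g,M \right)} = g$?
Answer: $- \frac{89966}{11} \approx -8178.7$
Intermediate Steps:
$n{\left(z,p \right)} = p + z$
$U{\left(R \right)} = \frac{-7 + R}{2 R}$ ($U{\left(R \right)} = \frac{R - 7}{R + R} = \frac{-7 + R}{2 R}$)
$w{\left(d \right)} = - \frac{96}{11} - 48 d$ ($w{\left(d \right)} = - 48 \left(d + \frac{-7 + 11}{2 \cdot 11}\right) = - 48 \left(d + \frac{1}{2} \cdot \frac{1}{11} \cdot 4\right) = - 48 \left(d + \frac{2}{11}\right) = - 48 \left(\frac{2}{11} + d\right) = - \frac{96}{11} - 48 d$)
$\left(-8049 + w{\left(T{\left(n{\left(1,0 \right)} \right)} \right)}\right) + Z{\left(-73,104 \right)} = \left(-8049 - \left(\frac{96}{11} + 48 \left(0 + 1\right)\right)\right) - 73 = \left(-8049 - \frac{624}{11}\right) - 73 = - \frac{89163}{11} - 73 = - \frac{89966}{11}$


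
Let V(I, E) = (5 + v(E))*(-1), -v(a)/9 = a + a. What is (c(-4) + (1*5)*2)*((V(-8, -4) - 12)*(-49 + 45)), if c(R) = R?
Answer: 2136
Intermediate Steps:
v(a) = -18*a (v(a) = -9*(a + a) = -18*a)
V(I, E) = -5 + 18*E (V(I, E) = (5 - 18*E)*(-1) = -5 + 18*E)
(c(-4) + (1*5)*2)*((V(-8, -4) - 12)*(-49 + 45)) = (-4 + (1*5)*2)*(((-5 + 18*(-4)) - 12)*(-49 + 45)) = (-4 + 5*2)*(((-5 - 72) - 12)*(-4)) = (-4 + 10)*((-77 - 12)*(-4)) = 6*(-89*(-4)) = 6*356 = 2136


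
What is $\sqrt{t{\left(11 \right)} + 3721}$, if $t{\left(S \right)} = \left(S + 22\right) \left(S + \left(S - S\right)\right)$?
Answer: $2 \sqrt{1021} \approx 63.906$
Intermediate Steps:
$t{\left(S \right)} = S \left(22 + S\right)$ ($t{\left(S \right)} = \left(22 + S\right) \left(S + 0\right) = \left(22 + S\right) S = S \left(22 + S\right)$)
$\sqrt{t{\left(11 \right)} + 3721} = \sqrt{11 \left(22 + 11\right) + 3721} = \sqrt{11 \cdot 33 + 3721} = \sqrt{363 + 3721} = \sqrt{4084} = 2 \sqrt{1021}$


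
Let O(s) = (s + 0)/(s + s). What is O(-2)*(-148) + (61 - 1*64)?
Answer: -77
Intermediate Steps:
O(s) = ½ (O(s) = s/((2*s)) = s*(1/(2*s)) = ½)
O(-2)*(-148) + (61 - 1*64) = (½)*(-148) + (61 - 1*64) = -74 + (61 - 64) = -74 - 3 = -77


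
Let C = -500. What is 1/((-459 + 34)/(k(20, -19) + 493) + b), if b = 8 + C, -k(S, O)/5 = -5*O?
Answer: -18/9281 ≈ -0.0019394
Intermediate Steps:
k(S, O) = 25*O (k(S, O) = -(-25)*O = 25*O)
b = -492 (b = 8 - 500 = -492)
1/((-459 + 34)/(k(20, -19) + 493) + b) = 1/((-459 + 34)/(25*(-19) + 493) - 492) = 1/(-425/(-475 + 493) - 492) = 1/(-425/18 - 492) = 1/(-9281/18) = -18/9281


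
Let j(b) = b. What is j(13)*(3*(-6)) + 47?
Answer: -187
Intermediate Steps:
j(13)*(3*(-6)) + 47 = 13*(3*(-6)) + 47 = 13*(-18) + 47 = -234 + 47 = -187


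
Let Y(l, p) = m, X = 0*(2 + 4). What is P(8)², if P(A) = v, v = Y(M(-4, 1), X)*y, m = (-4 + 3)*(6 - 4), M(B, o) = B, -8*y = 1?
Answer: 1/16 ≈ 0.062500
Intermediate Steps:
y = -⅛ (y = -⅛*1 = -⅛ ≈ -0.12500)
X = 0 (X = 0*6 = 0)
m = -2 (m = -1*2 = -2)
Y(l, p) = -2
v = ¼ (v = -2*(-⅛) = ¼ ≈ 0.25000)
P(A) = ¼
P(8)² = (¼)² = 1/16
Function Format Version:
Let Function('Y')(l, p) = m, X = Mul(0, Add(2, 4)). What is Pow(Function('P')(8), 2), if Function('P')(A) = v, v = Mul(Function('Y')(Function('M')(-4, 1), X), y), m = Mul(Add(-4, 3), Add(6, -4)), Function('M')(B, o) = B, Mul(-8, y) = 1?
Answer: Rational(1, 16) ≈ 0.062500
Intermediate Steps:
y = Rational(-1, 8) (y = Mul(Rational(-1, 8), 1) = Rational(-1, 8) ≈ -0.12500)
X = 0 (X = Mul(0, 6) = 0)
m = -2 (m = Mul(-1, 2) = -2)
Function('Y')(l, p) = -2
v = Rational(1, 4) (v = Mul(-2, Rational(-1, 8)) = Rational(1, 4) ≈ 0.25000)
Function('P')(A) = Rational(1, 4)
Pow(Function('P')(8), 2) = Pow(Rational(1, 4), 2) = Rational(1, 16)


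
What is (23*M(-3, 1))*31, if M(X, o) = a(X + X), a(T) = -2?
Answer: -1426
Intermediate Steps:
M(X, o) = -2
(23*M(-3, 1))*31 = (23*(-2))*31 = -46*31 = -1426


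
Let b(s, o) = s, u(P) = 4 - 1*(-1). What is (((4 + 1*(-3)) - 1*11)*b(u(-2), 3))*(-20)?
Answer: 1000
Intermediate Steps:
u(P) = 5 (u(P) = 4 + 1 = 5)
(((4 + 1*(-3)) - 1*11)*b(u(-2), 3))*(-20) = (((4 + 1*(-3)) - 1*11)*5)*(-20) = (((4 - 3) - 11)*5)*(-20) = ((1 - 11)*5)*(-20) = -10*5*(-20) = -50*(-20) = 1000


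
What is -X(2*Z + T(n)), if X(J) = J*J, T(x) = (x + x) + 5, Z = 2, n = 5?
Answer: -361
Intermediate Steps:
T(x) = 5 + 2*x (T(x) = 2*x + 5 = 5 + 2*x)
X(J) = J²
-X(2*Z + T(n)) = -(2*2 + (5 + 2*5))² = -(4 + (5 + 10))² = -(4 + 15)² = -1*19² = -1*361 = -361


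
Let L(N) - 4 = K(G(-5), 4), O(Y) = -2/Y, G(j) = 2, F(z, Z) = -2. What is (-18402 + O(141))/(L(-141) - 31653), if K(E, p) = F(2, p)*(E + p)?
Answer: 2594684/4464201 ≈ 0.58122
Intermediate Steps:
K(E, p) = -2*E - 2*p (K(E, p) = -2*(E + p) = -2*E - 2*p)
O(Y) = -2/Y
L(N) = -8 (L(N) = 4 + (-2*2 - 2*4) = 4 + (-4 - 8) = 4 - 12 = -8)
(-18402 + O(141))/(L(-141) - 31653) = (-18402 - 2/141)/(-8 - 31653) = (-18402 - 2*1/141)/(-31661) = (-18402 - 2/141)*(-1/31661) = -2594684/141*(-1/31661) = 2594684/4464201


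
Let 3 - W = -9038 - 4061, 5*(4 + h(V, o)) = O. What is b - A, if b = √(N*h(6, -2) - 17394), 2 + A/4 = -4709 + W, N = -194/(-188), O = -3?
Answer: -33564 + I*√3843383170/470 ≈ -33564.0 + 131.9*I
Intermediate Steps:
N = 97/94 (N = -194*(-1/188) = 97/94 ≈ 1.0319)
h(V, o) = -23/5 (h(V, o) = -4 + (⅕)*(-3) = -4 - ⅗ = -23/5)
W = 13102 (W = 3 - (-9038 - 4061) = 3 - 1*(-13099) = 3 + 13099 = 13102)
A = 33564 (A = -8 + 4*(-4709 + 13102) = -8 + 4*8393 = -8 + 33572 = 33564)
b = I*√3843383170/470 (b = √((97/94)*(-23/5) - 17394) = √(-2231/470 - 17394) = √(-8177411/470) = I*√3843383170/470 ≈ 131.9*I)
b - A = I*√3843383170/470 - 1*33564 = I*√3843383170/470 - 33564 = -33564 + I*√3843383170/470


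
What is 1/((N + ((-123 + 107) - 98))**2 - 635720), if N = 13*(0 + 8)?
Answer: -1/635620 ≈ -1.5733e-6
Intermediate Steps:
N = 104 (N = 13*8 = 104)
1/((N + ((-123 + 107) - 98))**2 - 635720) = 1/((104 + ((-123 + 107) - 98))**2 - 635720) = 1/((104 + (-16 - 98))**2 - 635720) = 1/((104 - 114)**2 - 635720) = 1/((-10)**2 - 635720) = 1/(100 - 635720) = 1/(-635620) = -1/635620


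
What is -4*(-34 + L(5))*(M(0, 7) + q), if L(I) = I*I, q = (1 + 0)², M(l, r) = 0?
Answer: 36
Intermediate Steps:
q = 1 (q = 1² = 1)
L(I) = I²
-4*(-34 + L(5))*(M(0, 7) + q) = -4*(-34 + 5²)*(0 + 1) = -4*(-34 + 25) = -(-36) = -4*(-9) = 36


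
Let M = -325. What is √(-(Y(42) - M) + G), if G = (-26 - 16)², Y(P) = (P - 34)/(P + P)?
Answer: √634557/21 ≈ 37.933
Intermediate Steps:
Y(P) = (-34 + P)/(2*P) (Y(P) = (-34 + P)/((2*P)) = (-34 + P)*(1/(2*P)) = (-34 + P)/(2*P))
G = 1764 (G = (-42)² = 1764)
√(-(Y(42) - M) + G) = √(-((½)*(-34 + 42)/42 - 1*(-325)) + 1764) = √(-((½)*(1/42)*8 + 325) + 1764) = √(-(2/21 + 325) + 1764) = √(-1*6827/21 + 1764) = √(-6827/21 + 1764) = √(30217/21) = √634557/21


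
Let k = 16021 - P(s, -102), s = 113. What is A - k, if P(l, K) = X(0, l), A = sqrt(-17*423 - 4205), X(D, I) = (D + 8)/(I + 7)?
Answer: -240314/15 + 2*I*sqrt(2849) ≈ -16021.0 + 106.75*I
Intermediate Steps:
X(D, I) = (8 + D)/(7 + I)
A = 2*I*sqrt(2849) (A = sqrt(-7191 - 4205) = sqrt(-11396) = 2*I*sqrt(2849) ≈ 106.75*I)
P(l, K) = 8/(7 + l) (P(l, K) = (8 + 0)/(7 + l) = 8/(7 + l))
k = 240314/15 (k = 16021 - 8/(7 + 113) = 16021 - 8/120 = 16021 - 1*1/15 = 16021 - 1/15 = 240314/15 ≈ 16021.)
A - k = 2*I*sqrt(2849) - 1*240314/15 = 2*I*sqrt(2849) - 240314/15 = -240314/15 + 2*I*sqrt(2849)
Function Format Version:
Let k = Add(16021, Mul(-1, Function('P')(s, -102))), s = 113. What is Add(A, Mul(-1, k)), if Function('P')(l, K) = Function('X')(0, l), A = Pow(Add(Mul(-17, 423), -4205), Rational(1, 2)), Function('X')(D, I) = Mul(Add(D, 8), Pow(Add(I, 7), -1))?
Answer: Add(Rational(-240314, 15), Mul(2, I, Pow(2849, Rational(1, 2)))) ≈ Add(-16021., Mul(106.75, I))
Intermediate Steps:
Function('X')(D, I) = Mul(Pow(Add(7, I), -1), Add(8, D)) (Function('X')(D, I) = Mul(Add(8, D), Pow(Add(7, I), -1)) = Mul(Pow(Add(7, I), -1), Add(8, D)))
A = Mul(2, I, Pow(2849, Rational(1, 2))) (A = Pow(Add(-7191, -4205), Rational(1, 2)) = Pow(-11396, Rational(1, 2)) = Mul(2, I, Pow(2849, Rational(1, 2))) ≈ Mul(106.75, I))
Function('P')(l, K) = Mul(8, Pow(Add(7, l), -1)) (Function('P')(l, K) = Mul(Pow(Add(7, l), -1), Add(8, 0)) = Mul(Pow(Add(7, l), -1), 8) = Mul(8, Pow(Add(7, l), -1)))
k = Rational(240314, 15) (k = Add(16021, Mul(-1, Mul(8, Pow(Add(7, 113), -1)))) = Add(16021, Mul(-1, Mul(8, Pow(120, -1)))) = Add(16021, Mul(-1, Mul(8, Rational(1, 120)))) = Add(16021, Mul(-1, Rational(1, 15))) = Add(16021, Rational(-1, 15)) = Rational(240314, 15) ≈ 16021.)
Add(A, Mul(-1, k)) = Add(Mul(2, I, Pow(2849, Rational(1, 2))), Mul(-1, Rational(240314, 15))) = Add(Mul(2, I, Pow(2849, Rational(1, 2))), Rational(-240314, 15)) = Add(Rational(-240314, 15), Mul(2, I, Pow(2849, Rational(1, 2))))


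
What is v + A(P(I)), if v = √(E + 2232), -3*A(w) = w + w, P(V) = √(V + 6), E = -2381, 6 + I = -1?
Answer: I*(-⅔ + √149) ≈ 11.54*I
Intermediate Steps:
I = -7 (I = -6 - 1 = -7)
P(V) = √(6 + V)
A(w) = -2*w/3 (A(w) = -(w + w)/3 = -2*w/3)
v = I*√149 (v = √(-2381 + 2232) = √(-149) = I*√149 ≈ 12.207*I)
v + A(P(I)) = I*√149 - 2*√(6 - 7)/3 = I*√149 - 2*I/3 = -2*I/3 + I*√149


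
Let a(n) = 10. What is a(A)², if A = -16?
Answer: 100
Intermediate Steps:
a(A)² = 10² = 100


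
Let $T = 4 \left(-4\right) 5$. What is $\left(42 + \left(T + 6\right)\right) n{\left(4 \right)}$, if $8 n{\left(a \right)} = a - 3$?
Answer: $-4$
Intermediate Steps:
$n{\left(a \right)} = - \frac{3}{8} + \frac{a}{8}$ ($n{\left(a \right)} = \frac{a - 3}{8} = \frac{-3 + a}{8} = - \frac{3}{8} + \frac{a}{8}$)
$T = -80$ ($T = \left(-16\right) 5 = -80$)
$\left(42 + \left(T + 6\right)\right) n{\left(4 \right)} = \left(42 + \left(-80 + 6\right)\right) \left(- \frac{3}{8} + \frac{1}{8} \cdot 4\right) = \left(42 - 74\right) \left(- \frac{3}{8} + \frac{1}{2}\right) = \left(-32\right) \frac{1}{8} = -4$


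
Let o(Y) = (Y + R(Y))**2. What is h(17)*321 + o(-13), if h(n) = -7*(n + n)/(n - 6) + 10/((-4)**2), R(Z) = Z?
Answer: -534041/88 ≈ -6068.6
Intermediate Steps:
o(Y) = 4*Y**2 (o(Y) = (Y + Y)**2 = (2*Y)**2 = 4*Y**2)
h(n) = 5/8 - 14*n/(-6 + n) (h(n) = -7*2*n/(-6 + n) + 10/16 = -7*2*n/(-6 + n) + 10*(1/16) = -7*2*n/(-6 + n) + 5/8 = -14*n/(-6 + n) + 5/8 = 5/8 - 14*n/(-6 + n))
h(17)*321 + o(-13) = ((-30 - 107*17)/(8*(-6 + 17)))*321 + 4*(-13)**2 = ((1/8)*(-30 - 1819)/11)*321 + 4*169 = ((1/8)*(1/11)*(-1849))*321 + 676 = -1849/88*321 + 676 = -593529/88 + 676 = -534041/88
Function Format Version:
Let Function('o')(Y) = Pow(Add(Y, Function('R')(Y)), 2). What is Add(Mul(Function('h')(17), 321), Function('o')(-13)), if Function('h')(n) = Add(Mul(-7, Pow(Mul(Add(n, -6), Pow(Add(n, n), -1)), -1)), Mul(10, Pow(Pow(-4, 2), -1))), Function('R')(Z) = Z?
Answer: Rational(-534041, 88) ≈ -6068.6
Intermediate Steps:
Function('o')(Y) = Mul(4, Pow(Y, 2)) (Function('o')(Y) = Pow(Add(Y, Y), 2) = Pow(Mul(2, Y), 2) = Mul(4, Pow(Y, 2)))
Function('h')(n) = Add(Rational(5, 8), Mul(-14, n, Pow(Add(-6, n), -1))) (Function('h')(n) = Add(Mul(-7, Pow(Mul(Add(-6, n), Pow(Mul(2, n), -1)), -1)), Mul(10, Pow(16, -1))) = Add(Mul(-7, Pow(Mul(Add(-6, n), Mul(Rational(1, 2), Pow(n, -1))), -1)), Mul(10, Rational(1, 16))) = Add(Mul(-7, Pow(Mul(Rational(1, 2), Pow(n, -1), Add(-6, n)), -1)), Rational(5, 8)) = Add(Mul(-7, Mul(2, n, Pow(Add(-6, n), -1))), Rational(5, 8)) = Add(Mul(-14, n, Pow(Add(-6, n), -1)), Rational(5, 8)) = Add(Rational(5, 8), Mul(-14, n, Pow(Add(-6, n), -1))))
Add(Mul(Function('h')(17), 321), Function('o')(-13)) = Add(Mul(Mul(Rational(1, 8), Pow(Add(-6, 17), -1), Add(-30, Mul(-107, 17))), 321), Mul(4, Pow(-13, 2))) = Add(Mul(Mul(Rational(1, 8), Pow(11, -1), Add(-30, -1819)), 321), Mul(4, 169)) = Add(Mul(Mul(Rational(1, 8), Rational(1, 11), -1849), 321), 676) = Add(Mul(Rational(-1849, 88), 321), 676) = Add(Rational(-593529, 88), 676) = Rational(-534041, 88)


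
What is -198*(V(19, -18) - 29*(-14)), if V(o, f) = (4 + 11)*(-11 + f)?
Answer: 5742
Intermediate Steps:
V(o, f) = -165 + 15*f (V(o, f) = 15*(-11 + f) = -165 + 15*f)
-198*(V(19, -18) - 29*(-14)) = -198*((-165 + 15*(-18)) - 29*(-14)) = -198*((-165 - 270) + 406) = -198*(-435 + 406) = -198*(-29) = 5742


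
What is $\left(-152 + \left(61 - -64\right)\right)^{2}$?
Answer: $729$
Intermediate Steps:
$\left(-152 + \left(61 - -64\right)\right)^{2} = \left(-152 + \left(61 + 64\right)\right)^{2} = \left(-152 + 125\right)^{2} = \left(-27\right)^{2} = 729$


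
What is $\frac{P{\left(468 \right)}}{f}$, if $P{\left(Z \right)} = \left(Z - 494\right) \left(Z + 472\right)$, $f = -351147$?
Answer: $\frac{24440}{351147} \approx 0.0696$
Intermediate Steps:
$P{\left(Z \right)} = \left(-494 + Z\right) \left(472 + Z\right)$
$\frac{P{\left(468 \right)}}{f} = \frac{-233168 + 468^{2} - 10296}{-351147} = \left(-233168 + 219024 - 10296\right) \left(- \frac{1}{351147}\right) = \left(-24440\right) \left(- \frac{1}{351147}\right) = \frac{24440}{351147}$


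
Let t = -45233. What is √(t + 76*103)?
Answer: I*√37405 ≈ 193.4*I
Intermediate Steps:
√(t + 76*103) = √(-45233 + 76*103) = √(-45233 + 7828) = √(-37405) = I*√37405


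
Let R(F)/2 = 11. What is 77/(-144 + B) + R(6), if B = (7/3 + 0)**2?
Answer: 26741/1247 ≈ 21.444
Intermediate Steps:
R(F) = 22 (R(F) = 2*11 = 22)
B = 49/9 (B = (7*(1/3) + 0)**2 = (7/3 + 0)**2 = (7/3)**2 = 49/9 ≈ 5.4444)
77/(-144 + B) + R(6) = 77/(-144 + 49/9) + 22 = 77/(-1247/9) + 22 = -9/1247*77 + 22 = -693/1247 + 22 = 26741/1247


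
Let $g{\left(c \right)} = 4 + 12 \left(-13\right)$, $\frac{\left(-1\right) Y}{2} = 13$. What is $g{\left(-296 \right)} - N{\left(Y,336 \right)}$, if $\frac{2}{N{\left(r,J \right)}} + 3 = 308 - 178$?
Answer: $- \frac{19306}{127} \approx -152.02$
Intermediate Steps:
$Y = -26$ ($Y = \left(-2\right) 13 = -26$)
$N{\left(r,J \right)} = \frac{2}{127}$ ($N{\left(r,J \right)} = \frac{2}{-3 + \left(308 - 178\right)} = \frac{2}{-3 + 130} = \frac{2}{127}$)
$g{\left(c \right)} = -152$ ($g{\left(c \right)} = 4 - 156 = -152$)
$g{\left(-296 \right)} - N{\left(Y,336 \right)} = -152 - \frac{2}{127} = - \frac{19306}{127}$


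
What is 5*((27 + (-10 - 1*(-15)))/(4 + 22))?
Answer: 80/13 ≈ 6.1538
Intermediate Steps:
5*((27 + (-10 - 1*(-15)))/(4 + 22)) = 5*((27 + (-10 + 15))/26) = 5*((27 + 5)*(1/26)) = 5*(32*(1/26)) = 5*(16/13) = 80/13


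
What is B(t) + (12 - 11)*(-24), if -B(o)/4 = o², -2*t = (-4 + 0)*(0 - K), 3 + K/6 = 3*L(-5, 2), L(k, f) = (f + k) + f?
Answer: -20760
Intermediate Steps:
L(k, f) = k + 2*f
K = -36 (K = -18 + 6*(3*(-5 + 2*2)) = -18 + 6*(3*(-5 + 4)) = -18 + 6*(3*(-1)) = -18 + 6*(-3) = -18 - 18 = -36)
t = 72 (t = -(-4 + 0)*(0 - 1*(-36))/2 = -(-2)*(0 + 36) = -(-2)*36 = -½*(-144) = 72)
B(o) = -4*o²
B(t) + (12 - 11)*(-24) = -4*72² + (12 - 11)*(-24) = -4*5184 + 1*(-24) = -20736 - 24 = -20760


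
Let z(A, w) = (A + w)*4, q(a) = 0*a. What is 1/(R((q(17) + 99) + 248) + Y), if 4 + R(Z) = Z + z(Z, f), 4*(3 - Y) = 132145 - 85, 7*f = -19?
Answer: -7/219043 ≈ -3.1957e-5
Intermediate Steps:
f = -19/7 (f = (⅐)*(-19) = -19/7 ≈ -2.7143)
q(a) = 0
Y = -33012 (Y = 3 - (132145 - 85)/4 = 3 - ¼*132060 = 3 - 33015 = -33012)
z(A, w) = 4*A + 4*w
R(Z) = -104/7 + 5*Z (R(Z) = -4 + (Z + (4*Z + 4*(-19/7))) = -4 + (Z + (4*Z - 76/7)) = -4 + (Z + (-76/7 + 4*Z)) = -4 + (-76/7 + 5*Z) = -104/7 + 5*Z)
1/(R((q(17) + 99) + 248) + Y) = 1/((-104/7 + 5*((0 + 99) + 248)) - 33012) = 1/((-104/7 + 5*(99 + 248)) - 33012) = 1/((-104/7 + 5*347) - 33012) = 1/((-104/7 + 1735) - 33012) = 1/(12041/7 - 33012) = 1/(-219043/7) = -7/219043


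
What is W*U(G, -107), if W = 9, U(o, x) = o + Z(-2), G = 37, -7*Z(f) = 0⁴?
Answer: 333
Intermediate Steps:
Z(f) = 0 (Z(f) = -⅐*0⁴ = -⅐*0 = 0)
U(o, x) = o (U(o, x) = o + 0 = o)
W*U(G, -107) = 9*37 = 333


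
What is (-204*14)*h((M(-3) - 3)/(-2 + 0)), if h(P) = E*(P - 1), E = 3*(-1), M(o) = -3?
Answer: 17136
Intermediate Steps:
E = -3
h(P) = 3 - 3*P (h(P) = -3*(P - 1) = -3*(-1 + P) = 3 - 3*P)
(-204*14)*h((M(-3) - 3)/(-2 + 0)) = (-204*14)*(3 - 3*(-3 - 3)/(-2 + 0)) = -2856*(3 - (-18)/(-2)) = -2856*(3 - (-18)*(-1)/2) = -2856*(3 - 3*3) = -2856*(3 - 9) = -2856*(-6) = 17136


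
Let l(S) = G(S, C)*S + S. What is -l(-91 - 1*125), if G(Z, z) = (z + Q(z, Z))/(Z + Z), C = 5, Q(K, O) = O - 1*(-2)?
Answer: 641/2 ≈ 320.50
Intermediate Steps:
Q(K, O) = 2 + O (Q(K, O) = O + 2 = 2 + O)
G(Z, z) = (2 + Z + z)/(2*Z) (G(Z, z) = (z + (2 + Z))/(Z + Z) = (2 + Z + z)/((2*Z)) = (2 + Z + z)*(1/(2*Z)) = (2 + Z + z)/(2*Z))
l(S) = 7/2 + 3*S/2 (l(S) = ((2 + S + 5)/(2*S))*S + S = ((7 + S)/(2*S))*S + S = (7/2 + S/2) + S = 7/2 + 3*S/2)
-l(-91 - 1*125) = -(7/2 + 3*(-91 - 1*125)/2) = -(7/2 + 3*(-91 - 125)/2) = -(7/2 + (3/2)*(-216)) = -(7/2 - 324) = -1*(-641/2) = 641/2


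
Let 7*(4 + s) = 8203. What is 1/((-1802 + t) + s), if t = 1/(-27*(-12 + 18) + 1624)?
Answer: -10234/6489811 ≈ -0.0015769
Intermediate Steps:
s = 8175/7 (s = -4 + (⅐)*8203 = -4 + 8203/7 = 8175/7 ≈ 1167.9)
t = 1/1462 (t = 1/(-27*6 + 1624) = 1/(-162 + 1624) = 1/1462 ≈ 0.00068399)
1/((-1802 + t) + s) = 1/((-1802 + 1/1462) + 8175/7) = 1/(-2634523/1462 + 8175/7) = 1/(-6489811/10234) = -10234/6489811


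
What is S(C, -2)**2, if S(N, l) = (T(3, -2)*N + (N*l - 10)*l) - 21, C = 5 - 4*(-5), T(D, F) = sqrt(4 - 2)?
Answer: 11051 + 4950*sqrt(2) ≈ 18051.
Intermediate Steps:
T(D, F) = sqrt(2)
C = 25 (C = 5 + 20 = 25)
S(N, l) = -21 + N*sqrt(2) + l*(-10 + N*l) (S(N, l) = (sqrt(2)*N + (N*l - 10)*l) - 21 = (N*sqrt(2) + (-10 + N*l)*l) - 21 = (N*sqrt(2) + l*(-10 + N*l)) - 21 = -21 + N*sqrt(2) + l*(-10 + N*l))
S(C, -2)**2 = (-21 - 10*(-2) + 25*sqrt(2) + 25*(-2)**2)**2 = (-21 + 20 + 25*sqrt(2) + 25*4)**2 = (-21 + 20 + 25*sqrt(2) + 100)**2 = (99 + 25*sqrt(2))**2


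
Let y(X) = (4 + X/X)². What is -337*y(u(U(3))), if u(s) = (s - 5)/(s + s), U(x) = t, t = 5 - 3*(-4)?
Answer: -8425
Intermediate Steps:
t = 17 (t = 5 + 12 = 17)
U(x) = 17
u(s) = (-5 + s)/(2*s) (u(s) = (-5 + s)/((2*s)) = (-5 + s)*(1/(2*s)) = (-5 + s)/(2*s))
y(X) = 25 (y(X) = (4 + 1)² = 5² = 25)
-337*y(u(U(3))) = -337*25 = -8425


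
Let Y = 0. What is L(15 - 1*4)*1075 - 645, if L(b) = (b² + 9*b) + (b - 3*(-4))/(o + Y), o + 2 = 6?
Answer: 968145/4 ≈ 2.4204e+5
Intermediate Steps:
o = 4 (o = -2 + 6 = 4)
L(b) = 3 + b² + 37*b/4 (L(b) = (b² + 9*b) + (b - 3*(-4))/(4 + 0) = (b² + 9*b) + (b + 12)/4 = (b² + 9*b) + (12 + b)*(¼) = (b² + 9*b) + (3 + b/4) = 3 + b² + 37*b/4)
L(15 - 1*4)*1075 - 645 = (3 + (15 - 1*4)² + 37*(15 - 1*4)/4)*1075 - 645 = (3 + (15 - 4)² + 37*(15 - 4)/4)*1075 - 645 = (3 + 11² + (37/4)*11)*1075 - 645 = (3 + 121 + 407/4)*1075 - 645 = (903/4)*1075 - 645 = 970725/4 - 645 = 968145/4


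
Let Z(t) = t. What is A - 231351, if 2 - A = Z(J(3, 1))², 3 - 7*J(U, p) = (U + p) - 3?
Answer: -11336105/49 ≈ -2.3135e+5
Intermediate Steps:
J(U, p) = 6/7 - U/7 - p/7 (J(U, p) = 3/7 - ((U + p) - 3)/7 = 3/7 - (-3 + U + p)/7 = 3/7 + (3/7 - U/7 - p/7) = 6/7 - U/7 - p/7)
A = 94/49 (A = 2 - (6/7 - ⅐*3 - ⅐*1)² = 2 - (6/7 - 3/7 - ⅐)² = 2 - (2/7)² = 2 - 1*4/49 = 2 - 4/49 = 94/49 ≈ 1.9184)
A - 231351 = 94/49 - 231351 = -11336105/49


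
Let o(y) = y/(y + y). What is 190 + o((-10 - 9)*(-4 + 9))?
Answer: 381/2 ≈ 190.50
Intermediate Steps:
o(y) = ½ (o(y) = y/((2*y)) = y*(1/(2*y)) = ½)
190 + o((-10 - 9)*(-4 + 9)) = 190 + ½ = 381/2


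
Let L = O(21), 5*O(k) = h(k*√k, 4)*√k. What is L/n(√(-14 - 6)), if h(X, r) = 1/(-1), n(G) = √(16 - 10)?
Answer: -√14/10 ≈ -0.37417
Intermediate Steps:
n(G) = √6
h(X, r) = -1
O(k) = -√k/5 (O(k) = (-√k)/5 = -√k/5)
L = -√21/5 ≈ -0.91652
L/n(√(-14 - 6)) = (-√21/5)/(√6) = (-√21/5)*(√6/6) = -√14/10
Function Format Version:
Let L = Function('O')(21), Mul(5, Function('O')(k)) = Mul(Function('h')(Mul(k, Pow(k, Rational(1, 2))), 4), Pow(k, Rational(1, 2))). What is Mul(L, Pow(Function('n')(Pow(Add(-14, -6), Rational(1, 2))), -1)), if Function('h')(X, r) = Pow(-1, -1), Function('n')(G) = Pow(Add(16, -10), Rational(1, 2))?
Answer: Mul(Rational(-1, 10), Pow(14, Rational(1, 2))) ≈ -0.37417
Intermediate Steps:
Function('n')(G) = Pow(6, Rational(1, 2))
Function('h')(X, r) = -1
Function('O')(k) = Mul(Rational(-1, 5), Pow(k, Rational(1, 2))) (Function('O')(k) = Mul(Rational(1, 5), Mul(-1, Pow(k, Rational(1, 2)))) = Mul(Rational(-1, 5), Pow(k, Rational(1, 2))))
L = Mul(Rational(-1, 5), Pow(21, Rational(1, 2))) ≈ -0.91652
Mul(L, Pow(Function('n')(Pow(Add(-14, -6), Rational(1, 2))), -1)) = Mul(Mul(Rational(-1, 5), Pow(21, Rational(1, 2))), Pow(Pow(6, Rational(1, 2)), -1)) = Mul(Mul(Rational(-1, 5), Pow(21, Rational(1, 2))), Mul(Rational(1, 6), Pow(6, Rational(1, 2)))) = Mul(Rational(-1, 10), Pow(14, Rational(1, 2)))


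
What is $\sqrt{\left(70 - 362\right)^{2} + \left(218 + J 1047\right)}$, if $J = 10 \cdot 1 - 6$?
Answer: $7 \sqrt{1830} \approx 299.45$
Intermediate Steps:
$J = 4$ ($J = 10 - 6 = 4$)
$\sqrt{\left(70 - 362\right)^{2} + \left(218 + J 1047\right)} = \sqrt{\left(70 - 362\right)^{2} + \left(218 + 4 \cdot 1047\right)} = \sqrt{\left(-292\right)^{2} + \left(218 + 4188\right)} = \sqrt{85264 + 4406} = \sqrt{89670} = 7 \sqrt{1830}$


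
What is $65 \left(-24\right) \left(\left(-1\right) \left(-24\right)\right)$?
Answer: $-37440$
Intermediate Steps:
$65 \left(-24\right) \left(\left(-1\right) \left(-24\right)\right) = \left(-1560\right) 24 = -37440$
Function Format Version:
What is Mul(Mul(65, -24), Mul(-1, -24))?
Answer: -37440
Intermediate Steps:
Mul(Mul(65, -24), Mul(-1, -24)) = Mul(-1560, 24) = -37440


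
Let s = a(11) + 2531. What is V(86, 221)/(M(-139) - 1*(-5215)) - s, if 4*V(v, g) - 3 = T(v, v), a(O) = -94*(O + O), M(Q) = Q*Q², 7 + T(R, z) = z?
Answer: -2482054145/5360808 ≈ -463.00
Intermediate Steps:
T(R, z) = -7 + z
M(Q) = Q³
a(O) = -188*O
V(v, g) = -1 + v/4 (V(v, g) = ¾ + (-7 + v)/4 = ¾ + (-7/4 + v/4) = -1 + v/4)
s = 463 (s = -188*11 + 2531 = -2068 + 2531 = 463)
V(86, 221)/(M(-139) - 1*(-5215)) - s = (-1 + (¼)*86)/((-139)³ - 1*(-5215)) - 1*463 = (-1 + 43/2)/(-2685619 + 5215) - 463 = (41/2)/(-2680404) - 463 = (41/2)*(-1/2680404) - 463 = -41/5360808 - 463 = -2482054145/5360808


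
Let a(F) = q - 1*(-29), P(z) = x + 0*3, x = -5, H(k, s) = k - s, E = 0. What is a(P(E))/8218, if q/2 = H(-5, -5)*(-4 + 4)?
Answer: 29/8218 ≈ 0.0035288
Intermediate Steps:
q = 0 (q = 2*((-5 - 1*(-5))*(-4 + 4)) = 2*((-5 + 5)*0) = 2*(0*0) = 2*0 = 0)
P(z) = -5 (P(z) = -5 + 0*3 = -5 + 0 = -5)
a(F) = 29 (a(F) = 0 - 1*(-29) = 0 + 29 = 29)
a(P(E))/8218 = 29/8218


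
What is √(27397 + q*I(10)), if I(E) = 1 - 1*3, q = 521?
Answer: √26355 ≈ 162.34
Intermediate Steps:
I(E) = -2 (I(E) = 1 - 3 = -2)
√(27397 + q*I(10)) = √(27397 + 521*(-2)) = √(27397 - 1042) = √26355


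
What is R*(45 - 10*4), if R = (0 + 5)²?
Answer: 125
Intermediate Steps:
R = 25 (R = 5² = 25)
R*(45 - 10*4) = 25*(45 - 10*4) = 25*(45 - 40) = 25*5 = 125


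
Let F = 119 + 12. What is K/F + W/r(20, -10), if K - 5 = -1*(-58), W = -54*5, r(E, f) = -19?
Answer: 36567/2489 ≈ 14.691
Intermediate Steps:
F = 131
W = -270
K = 63 (K = 5 - 1*(-58) = 5 + 58 = 63)
K/F + W/r(20, -10) = 63/131 - 270/(-19) = 63*(1/131) - 270*(-1/19) = 63/131 + 270/19 = 36567/2489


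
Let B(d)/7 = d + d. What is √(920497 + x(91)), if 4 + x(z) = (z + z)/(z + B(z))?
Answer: √207110955/15 ≈ 959.42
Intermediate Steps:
B(d) = 14*d (B(d) = 7*(d + d) = 7*(2*d) = 14*d)
x(z) = -58/15 (x(z) = -4 + (z + z)/(z + 14*z) = -4 + (2*z)/((15*z)) = -4 + (2*z)*(1/(15*z)) = -4 + 2/15 = -58/15)
√(920497 + x(91)) = √(920497 - 58/15) = √(13807397/15) = √207110955/15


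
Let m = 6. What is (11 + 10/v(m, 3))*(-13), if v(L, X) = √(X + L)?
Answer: -559/3 ≈ -186.33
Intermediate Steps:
v(L, X) = √(L + X)
(11 + 10/v(m, 3))*(-13) = (11 + 10/(√(6 + 3)))*(-13) = (11 + 10/(√9))*(-13) = (11 + 10/3)*(-13) = (43/3)*(-13) = -559/3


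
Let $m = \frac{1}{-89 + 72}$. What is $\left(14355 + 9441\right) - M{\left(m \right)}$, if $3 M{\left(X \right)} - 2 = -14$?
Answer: $23800$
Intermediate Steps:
$m = - \frac{1}{17}$ ($m = \frac{1}{-17} = - \frac{1}{17} \approx -0.058824$)
$M{\left(X \right)} = -4$ ($M{\left(X \right)} = \frac{2}{3} + \frac{1}{3} \left(-14\right) = \frac{2}{3} - \frac{14}{3} = -4$)
$\left(14355 + 9441\right) - M{\left(m \right)} = \left(14355 + 9441\right) - -4 = 23796 + 4 = 23800$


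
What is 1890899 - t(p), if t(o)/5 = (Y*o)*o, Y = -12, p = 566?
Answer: 21112259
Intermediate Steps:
t(o) = -60*o² (t(o) = 5*((-12*o)*o) = 5*(-12*o²) = -60*o²)
1890899 - t(p) = 1890899 - (-60)*566² = 1890899 - (-60)*320356 = 1890899 - 1*(-19221360) = 1890899 + 19221360 = 21112259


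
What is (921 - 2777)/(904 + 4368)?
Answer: -232/659 ≈ -0.35205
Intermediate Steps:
(921 - 2777)/(904 + 4368) = -1856/5272 = -1856*1/5272 = -232/659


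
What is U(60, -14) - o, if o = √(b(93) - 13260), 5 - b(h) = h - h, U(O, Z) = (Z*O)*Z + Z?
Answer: 11746 - I*√13255 ≈ 11746.0 - 115.13*I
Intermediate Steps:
U(O, Z) = Z + O*Z² (U(O, Z) = (O*Z)*Z + Z = O*Z² + Z = Z + O*Z²)
b(h) = 5 (b(h) = 5 - (h - h) = 5 - 1*0 = 5 + 0 = 5)
o = I*√13255 (o = √(5 - 13260) = √(-13255) = I*√13255 ≈ 115.13*I)
U(60, -14) - o = -14*(1 + 60*(-14)) - I*√13255 = -14*(1 - 840) - I*√13255 = -14*(-839) - I*√13255 = 11746 - I*√13255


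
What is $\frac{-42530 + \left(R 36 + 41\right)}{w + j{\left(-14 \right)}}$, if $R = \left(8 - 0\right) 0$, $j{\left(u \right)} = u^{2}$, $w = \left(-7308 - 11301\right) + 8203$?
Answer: $\frac{42489}{10210} \approx 4.1615$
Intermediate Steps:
$w = -10406$ ($w = -18609 + 8203 = -10406$)
$R = 0$ ($R = \left(8 + 0\right) 0 = 8 \cdot 0 = 0$)
$\frac{-42530 + \left(R 36 + 41\right)}{w + j{\left(-14 \right)}} = \frac{-42530 + \left(0 \cdot 36 + 41\right)}{-10406 + \left(-14\right)^{2}} = \frac{-42530 + \left(0 + 41\right)}{-10406 + 196} = \frac{-42530 + 41}{-10210} = \left(-42489\right) \left(- \frac{1}{10210}\right) = \frac{42489}{10210}$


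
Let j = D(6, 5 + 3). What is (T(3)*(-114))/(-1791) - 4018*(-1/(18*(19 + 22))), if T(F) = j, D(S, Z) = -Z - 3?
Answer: 8497/1791 ≈ 4.7443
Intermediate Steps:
D(S, Z) = -3 - Z
j = -11 (j = -3 - (5 + 3) = -3 - 1*8 = -3 - 8 = -11)
T(F) = -11
(T(3)*(-114))/(-1791) - 4018*(-1/(18*(19 + 22))) = -11*(-114)/(-1791) - 4018*(-1/(18*(19 + 22))) = 1254*(-1/1791) - 4018/(41*(-18)) = -418/597 - 4018/(-738) = -418/597 - 4018*(-1/738) = -418/597 + 49/9 = 8497/1791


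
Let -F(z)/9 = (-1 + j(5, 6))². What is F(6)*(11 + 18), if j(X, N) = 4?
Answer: -2349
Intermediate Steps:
F(z) = -81 (F(z) = -9*(-1 + 4)² = -9*3² = -9*9 = -81)
F(6)*(11 + 18) = -81*(11 + 18) = -81*29 = -2349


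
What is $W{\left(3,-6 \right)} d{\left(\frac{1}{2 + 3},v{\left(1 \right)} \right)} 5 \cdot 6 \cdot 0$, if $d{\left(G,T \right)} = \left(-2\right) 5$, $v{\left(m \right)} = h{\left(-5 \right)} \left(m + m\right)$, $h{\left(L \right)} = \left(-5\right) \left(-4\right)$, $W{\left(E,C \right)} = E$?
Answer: $0$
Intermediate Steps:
$h{\left(L \right)} = 20$
$v{\left(m \right)} = 40 m$ ($v{\left(m \right)} = 20 \left(m + m\right) = 20 \cdot 2 m = 40 m$)
$d{\left(G,T \right)} = -10$
$W{\left(3,-6 \right)} d{\left(\frac{1}{2 + 3},v{\left(1 \right)} \right)} 5 \cdot 6 \cdot 0 = 3 \left(-10\right) 5 \cdot 6 \cdot 0 = - 30 \cdot 30 \cdot 0 = \left(-30\right) 0 = 0$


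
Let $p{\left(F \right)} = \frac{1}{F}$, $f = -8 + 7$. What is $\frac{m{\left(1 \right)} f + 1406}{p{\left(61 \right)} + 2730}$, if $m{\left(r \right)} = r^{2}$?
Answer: $\frac{85705}{166531} \approx 0.51465$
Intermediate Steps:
$f = -1$
$\frac{m{\left(1 \right)} f + 1406}{p{\left(61 \right)} + 2730} = \frac{1^{2} \left(-1\right) + 1406}{\frac{1}{61} + 2730} = \frac{1 \left(-1\right) + 1406}{\frac{1}{61} + 2730} = \frac{-1 + 1406}{\frac{166531}{61}} = 1405 \cdot \frac{61}{166531} = \frac{85705}{166531}$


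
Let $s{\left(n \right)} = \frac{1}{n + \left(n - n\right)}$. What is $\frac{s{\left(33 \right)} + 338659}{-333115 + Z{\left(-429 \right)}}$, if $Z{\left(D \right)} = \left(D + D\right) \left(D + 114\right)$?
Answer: $- \frac{11175748}{2073885} \approx -5.3888$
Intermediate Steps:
$s{\left(n \right)} = \frac{1}{n}$ ($s{\left(n \right)} = \frac{1}{n + 0} = \frac{1}{n}$)
$Z{\left(D \right)} = 2 D \left(114 + D\right)$
$\frac{s{\left(33 \right)} + 338659}{-333115 + Z{\left(-429 \right)}} = \frac{\frac{1}{33} + 338659}{-333115 + 2 \left(-429\right) \left(114 - 429\right)} = \frac{\frac{1}{33} + 338659}{-333115 + 2 \left(-429\right) \left(-315\right)} = \frac{11175748}{33 \left(-333115 + 270270\right)} = \frac{11175748}{33 \left(-62845\right)} = \frac{11175748}{33} \left(- \frac{1}{62845}\right) = - \frac{11175748}{2073885}$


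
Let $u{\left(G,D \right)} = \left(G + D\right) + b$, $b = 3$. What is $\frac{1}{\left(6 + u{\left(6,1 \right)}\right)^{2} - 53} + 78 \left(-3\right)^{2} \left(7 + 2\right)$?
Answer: $\frac{1282555}{203} \approx 6318.0$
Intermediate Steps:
$u{\left(G,D \right)} = 3 + D + G$ ($u{\left(G,D \right)} = \left(G + D\right) + 3 = \left(D + G\right) + 3 = 3 + D + G$)
$\frac{1}{\left(6 + u{\left(6,1 \right)}\right)^{2} - 53} + 78 \left(-3\right)^{2} \left(7 + 2\right) = \frac{1}{\left(6 + \left(3 + 1 + 6\right)\right)^{2} - 53} + 78 \left(-3\right)^{2} \left(7 + 2\right) = \frac{1}{\left(6 + 10\right)^{2} - 53} + 78 \cdot 9 \cdot 9 = \frac{1}{16^{2} - 53} + 78 \cdot 81 = \frac{1}{256 - 53} + 6318 = \frac{1}{203} + 6318 = \frac{1282555}{203}$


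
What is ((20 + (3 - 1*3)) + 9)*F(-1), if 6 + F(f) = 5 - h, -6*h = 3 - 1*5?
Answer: -116/3 ≈ -38.667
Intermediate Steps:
h = 1/3 (h = -(3 - 1*5)/6 = -(3 - 5)/6 = -1/6*(-2) = 1/3 ≈ 0.33333)
F(f) = -4/3 (F(f) = -6 + (5 - 1*1/3) = -6 + (5 - 1/3) = -6 + 14/3 = -4/3)
((20 + (3 - 1*3)) + 9)*F(-1) = ((20 + (3 - 1*3)) + 9)*(-4/3) = ((20 + (3 - 3)) + 9)*(-4/3) = ((20 + 0) + 9)*(-4/3) = (20 + 9)*(-4/3) = 29*(-4/3) = -116/3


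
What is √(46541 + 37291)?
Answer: 2*√20958 ≈ 289.54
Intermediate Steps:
√(46541 + 37291) = √83832 = 2*√20958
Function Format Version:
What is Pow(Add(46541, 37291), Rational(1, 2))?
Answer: Mul(2, Pow(20958, Rational(1, 2))) ≈ 289.54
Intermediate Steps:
Pow(Add(46541, 37291), Rational(1, 2)) = Pow(83832, Rational(1, 2)) = Mul(2, Pow(20958, Rational(1, 2)))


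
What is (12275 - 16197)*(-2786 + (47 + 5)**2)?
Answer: 321604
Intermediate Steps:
(12275 - 16197)*(-2786 + (47 + 5)**2) = -3922*(-2786 + 52**2) = -3922*(-2786 + 2704) = -3922*(-82) = 321604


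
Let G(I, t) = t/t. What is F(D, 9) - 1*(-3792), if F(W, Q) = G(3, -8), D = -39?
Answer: 3793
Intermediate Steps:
G(I, t) = 1
F(W, Q) = 1
F(D, 9) - 1*(-3792) = 1 - 1*(-3792) = 1 + 3792 = 3793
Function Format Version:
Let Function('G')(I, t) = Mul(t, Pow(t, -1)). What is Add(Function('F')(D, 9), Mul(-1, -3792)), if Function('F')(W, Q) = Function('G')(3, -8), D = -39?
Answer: 3793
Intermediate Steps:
Function('G')(I, t) = 1
Function('F')(W, Q) = 1
Add(Function('F')(D, 9), Mul(-1, -3792)) = Add(1, Mul(-1, -3792)) = Add(1, 3792) = 3793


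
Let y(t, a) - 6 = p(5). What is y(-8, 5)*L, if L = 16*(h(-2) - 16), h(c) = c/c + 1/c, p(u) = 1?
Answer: -1736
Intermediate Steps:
y(t, a) = 7 (y(t, a) = 6 + 1 = 7)
h(c) = 1 + 1/c
L = -248 (L = 16*((1 - 2)/(-2) - 16) = 16*(-½*(-1) - 16) = 16*(½ - 16) = 16*(-31/2) = -248)
y(-8, 5)*L = 7*(-248) = -1736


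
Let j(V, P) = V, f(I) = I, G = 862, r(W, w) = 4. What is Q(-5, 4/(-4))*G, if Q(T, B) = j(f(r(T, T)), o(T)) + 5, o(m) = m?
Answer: 7758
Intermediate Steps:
Q(T, B) = 9 (Q(T, B) = 4 + 5 = 9)
Q(-5, 4/(-4))*G = 9*862 = 7758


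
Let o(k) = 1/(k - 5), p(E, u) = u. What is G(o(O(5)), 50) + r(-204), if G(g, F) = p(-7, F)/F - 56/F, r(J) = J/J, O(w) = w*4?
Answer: 22/25 ≈ 0.88000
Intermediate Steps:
O(w) = 4*w
o(k) = 1/(-5 + k)
r(J) = 1
G(g, F) = 1 - 56/F (G(g, F) = F/F - 56/F = 1 - 56/F)
G(o(O(5)), 50) + r(-204) = (-56 + 50)/50 + 1 = (1/50)*(-6) + 1 = -3/25 + 1 = 22/25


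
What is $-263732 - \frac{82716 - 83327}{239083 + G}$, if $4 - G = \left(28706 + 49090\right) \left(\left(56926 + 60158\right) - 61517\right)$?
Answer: $- \frac{1140021458146951}{4322651245} \approx -2.6373 \cdot 10^{5}$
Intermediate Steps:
$G = -4322890328$ ($G = 4 - \left(28706 + 49090\right) \left(\left(56926 + 60158\right) - 61517\right) = 4 - 77796 \left(117084 - 61517\right) = 4 - 77796 \cdot 55567 = 4 - 4322890332 = -4322890328$)
$-263732 - \frac{82716 - 83327}{239083 + G} = -263732 - \frac{82716 - 83327}{239083 - 4322890328} = -263732 - - \frac{611}{-4322651245} = -263732 - \left(-611\right) \left(- \frac{1}{4322651245}\right) = -263732 - \frac{611}{4322651245} = - \frac{1140021458146951}{4322651245}$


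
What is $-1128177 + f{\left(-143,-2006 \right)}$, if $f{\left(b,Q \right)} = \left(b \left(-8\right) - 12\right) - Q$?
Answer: $-1125039$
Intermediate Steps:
$f{\left(b,Q \right)} = -12 - Q - 8 b$ ($f{\left(b,Q \right)} = \left(- 8 b - 12\right) - Q = \left(-12 - 8 b\right) - Q = -12 - Q - 8 b$)
$-1128177 + f{\left(-143,-2006 \right)} = -1128177 - -3138 = -1128177 + \left(-12 + 2006 + 1144\right) = -1128177 + 3138 = -1125039$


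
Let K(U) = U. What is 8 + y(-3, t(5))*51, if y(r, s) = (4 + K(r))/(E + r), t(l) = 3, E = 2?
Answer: -43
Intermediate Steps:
y(r, s) = (4 + r)/(2 + r)
8 + y(-3, t(5))*51 = 8 + ((4 - 3)/(2 - 3))*51 = 8 + (1/(-1))*51 = 8 - 1*1*51 = 8 - 1*51 = 8 - 51 = -43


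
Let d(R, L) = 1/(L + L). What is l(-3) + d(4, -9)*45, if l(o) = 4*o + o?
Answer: -35/2 ≈ -17.500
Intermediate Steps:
l(o) = 5*o
d(R, L) = 1/(2*L)
l(-3) + d(4, -9)*45 = 5*(-3) + ((1/2)/(-9))*45 = -15 + ((1/2)*(-1/9))*45 = -15 - 1/18*45 = -15 - 5/2 = -35/2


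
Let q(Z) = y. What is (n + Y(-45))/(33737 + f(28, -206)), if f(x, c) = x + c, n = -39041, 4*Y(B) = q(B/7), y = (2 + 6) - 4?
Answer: -39040/33559 ≈ -1.1633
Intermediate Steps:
y = 4 (y = 8 - 4 = 4)
q(Z) = 4
Y(B) = 1 (Y(B) = (¼)*4 = 1)
f(x, c) = c + x
(n + Y(-45))/(33737 + f(28, -206)) = (-39041 + 1)/(33737 + (-206 + 28)) = -39040/(33737 - 178) = -39040/33559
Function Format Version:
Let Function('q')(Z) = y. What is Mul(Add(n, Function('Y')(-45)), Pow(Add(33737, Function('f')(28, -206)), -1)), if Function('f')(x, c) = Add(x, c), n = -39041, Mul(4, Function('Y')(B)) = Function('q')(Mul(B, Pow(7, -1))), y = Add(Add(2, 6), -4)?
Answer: Rational(-39040, 33559) ≈ -1.1633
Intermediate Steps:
y = 4 (y = Add(8, -4) = 4)
Function('q')(Z) = 4
Function('Y')(B) = 1 (Function('Y')(B) = Mul(Rational(1, 4), 4) = 1)
Function('f')(x, c) = Add(c, x)
Mul(Add(n, Function('Y')(-45)), Pow(Add(33737, Function('f')(28, -206)), -1)) = Mul(Add(-39041, 1), Pow(Add(33737, Add(-206, 28)), -1)) = Mul(-39040, Pow(Add(33737, -178), -1)) = Mul(-39040, Pow(33559, -1)) = Mul(-39040, Rational(1, 33559)) = Rational(-39040, 33559)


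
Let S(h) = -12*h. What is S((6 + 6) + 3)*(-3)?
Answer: 540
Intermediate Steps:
S((6 + 6) + 3)*(-3) = -12*((6 + 6) + 3)*(-3) = -12*(12 + 3)*(-3) = -12*15*(-3) = -180*(-3) = 540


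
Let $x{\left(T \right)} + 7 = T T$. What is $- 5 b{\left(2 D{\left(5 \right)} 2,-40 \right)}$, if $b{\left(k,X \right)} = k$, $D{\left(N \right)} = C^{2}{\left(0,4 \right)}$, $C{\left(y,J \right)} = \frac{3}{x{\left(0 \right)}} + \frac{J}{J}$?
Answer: $- \frac{320}{49} \approx -6.5306$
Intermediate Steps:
$x{\left(T \right)} = -7 + T^{2}$ ($x{\left(T \right)} = -7 + T T = -7 + T^{2}$)
$C{\left(y,J \right)} = \frac{4}{7}$ ($C{\left(y,J \right)} = \frac{3}{-7 + 0^{2}} + \frac{J}{J} = \frac{3}{-7 + 0} + 1 = \frac{3}{-7} + 1 = 3 \left(- \frac{1}{7}\right) + 1 = - \frac{3}{7} + 1 = \frac{4}{7}$)
$D{\left(N \right)} = \frac{16}{49}$ ($D{\left(N \right)} = \left(\frac{4}{7}\right)^{2} = \frac{16}{49}$)
$- 5 b{\left(2 D{\left(5 \right)} 2,-40 \right)} = - 5 \cdot 2 \cdot \frac{16}{49} \cdot 2 = - 5 \cdot \frac{32}{49} \cdot 2 = \left(-5\right) \frac{64}{49} = - \frac{320}{49}$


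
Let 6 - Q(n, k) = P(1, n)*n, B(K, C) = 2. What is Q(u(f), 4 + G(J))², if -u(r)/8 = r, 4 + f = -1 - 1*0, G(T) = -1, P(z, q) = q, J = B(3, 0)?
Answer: 2540836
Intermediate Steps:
J = 2
f = -5 (f = -4 + (-1 - 1*0) = -4 + (-1 + 0) = -4 - 1 = -5)
u(r) = -8*r
Q(n, k) = 6 - n² (Q(n, k) = 6 - n*n = 6 - n²)
Q(u(f), 4 + G(J))² = (6 - (-8*(-5))²)² = (6 - 1*40²)² = (6 - 1*1600)² = (6 - 1600)² = (-1594)² = 2540836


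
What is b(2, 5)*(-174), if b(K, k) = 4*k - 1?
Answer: -3306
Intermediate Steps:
b(K, k) = -1 + 4*k
b(2, 5)*(-174) = (-1 + 4*5)*(-174) = (-1 + 20)*(-174) = 19*(-174) = -3306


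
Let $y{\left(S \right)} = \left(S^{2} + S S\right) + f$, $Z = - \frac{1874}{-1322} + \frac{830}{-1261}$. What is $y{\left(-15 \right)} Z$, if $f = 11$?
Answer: $\frac{291779347}{833521} \approx 350.06$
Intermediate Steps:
$Z = \frac{632927}{833521}$ ($Z = \left(-1874\right) \left(- \frac{1}{1322}\right) + 830 \left(- \frac{1}{1261}\right) = \frac{937}{661} - \frac{830}{1261} = \frac{632927}{833521} \approx 0.75934$)
$y{\left(S \right)} = 11 + 2 S^{2}$ ($y{\left(S \right)} = \left(S^{2} + S S\right) + 11 = \left(S^{2} + S^{2}\right) + 11 = 2 S^{2} + 11 = 11 + 2 S^{2}$)
$y{\left(-15 \right)} Z = \left(11 + 2 \left(-15\right)^{2}\right) \frac{632927}{833521} = \left(11 + 2 \cdot 225\right) \frac{632927}{833521} = \left(11 + 450\right) \frac{632927}{833521} = 461 \cdot \frac{632927}{833521} = \frac{291779347}{833521}$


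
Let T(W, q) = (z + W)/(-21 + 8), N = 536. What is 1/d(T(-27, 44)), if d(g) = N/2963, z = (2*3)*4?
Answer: 2963/536 ≈ 5.5280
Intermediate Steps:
z = 24 (z = 6*4 = 24)
T(W, q) = -24/13 - W/13 (T(W, q) = (24 + W)/(-21 + 8) = (24 + W)/(-13) = (24 + W)*(-1/13) = -24/13 - W/13)
d(g) = 536/2963
1/d(T(-27, 44)) = 1/(536/2963) = 2963/536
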